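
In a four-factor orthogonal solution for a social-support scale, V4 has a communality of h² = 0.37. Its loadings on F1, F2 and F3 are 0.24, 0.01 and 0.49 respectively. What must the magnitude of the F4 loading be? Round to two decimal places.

Under orthogonal rotation h² = Σλ², so λ_F4² = h² − (0.2978) = 0.37 − 0.2978 = 0.0722.
|λ| = √0.0722 = 0.2687.

0.27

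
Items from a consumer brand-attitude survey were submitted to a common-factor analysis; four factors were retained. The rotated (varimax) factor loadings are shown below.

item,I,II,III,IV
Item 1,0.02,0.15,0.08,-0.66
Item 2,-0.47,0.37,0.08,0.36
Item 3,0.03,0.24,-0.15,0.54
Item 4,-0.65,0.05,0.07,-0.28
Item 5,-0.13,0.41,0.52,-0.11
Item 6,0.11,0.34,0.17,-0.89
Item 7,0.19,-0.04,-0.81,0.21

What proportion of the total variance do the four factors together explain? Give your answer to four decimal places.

Communalities: 0.4649, 0.4938, 0.3726, 0.5083, 0.4675, 0.9487, 0.7379; Σh² = 3.9937.
Total variance with 7 standardized items is 7, so the solution explains 3.9937/7 = 0.5705.

0.5705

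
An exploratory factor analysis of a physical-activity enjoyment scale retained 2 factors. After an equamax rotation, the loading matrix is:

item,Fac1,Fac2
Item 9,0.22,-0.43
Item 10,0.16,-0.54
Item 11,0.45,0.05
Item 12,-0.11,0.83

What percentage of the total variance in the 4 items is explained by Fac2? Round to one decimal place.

29.2%

SS loadings for Fac2 = (-0.43)² + (-0.54)² + 0.05² + 0.83² = 1.1679
With 4 standardized items, total variance = 4. Proportion = 1.1679/4 = 0.2920 → 29.20%.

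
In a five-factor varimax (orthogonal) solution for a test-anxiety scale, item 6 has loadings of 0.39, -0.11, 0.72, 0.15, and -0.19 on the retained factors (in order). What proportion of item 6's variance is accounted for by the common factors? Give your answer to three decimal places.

h² = 0.39² + (-0.11)² + 0.72² + 0.15² + (-0.19)² = 0.1521 + 0.0121 + 0.5184 + 0.0225 + 0.0361 = 0.7412

0.741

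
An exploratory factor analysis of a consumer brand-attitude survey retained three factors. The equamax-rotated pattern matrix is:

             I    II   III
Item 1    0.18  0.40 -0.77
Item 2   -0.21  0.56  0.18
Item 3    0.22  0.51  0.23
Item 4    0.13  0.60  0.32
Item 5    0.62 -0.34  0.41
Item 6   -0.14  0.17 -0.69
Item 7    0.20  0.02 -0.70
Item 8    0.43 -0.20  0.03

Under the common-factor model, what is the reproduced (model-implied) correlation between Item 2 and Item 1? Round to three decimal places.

r̂ = Σ λ_i·λ_j across factors = (-0.21)(0.18) + (0.56)(0.40) + (0.18)(-0.77)
  = -0.0378 +0.2240 -0.1386 = 0.0476

0.048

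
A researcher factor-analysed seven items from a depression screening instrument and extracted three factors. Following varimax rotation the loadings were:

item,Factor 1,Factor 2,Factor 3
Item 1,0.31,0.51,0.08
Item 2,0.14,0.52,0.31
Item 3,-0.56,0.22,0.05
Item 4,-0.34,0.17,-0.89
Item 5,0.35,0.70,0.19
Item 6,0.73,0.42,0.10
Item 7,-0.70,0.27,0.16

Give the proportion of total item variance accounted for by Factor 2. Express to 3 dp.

SS loadings for Factor 2 = 0.51² + 0.52² + 0.22² + 0.17² + 0.70² + 0.42² + 0.27² = 1.3471
Proportion of variance = 1.3471 / 7 = 0.1924.

0.192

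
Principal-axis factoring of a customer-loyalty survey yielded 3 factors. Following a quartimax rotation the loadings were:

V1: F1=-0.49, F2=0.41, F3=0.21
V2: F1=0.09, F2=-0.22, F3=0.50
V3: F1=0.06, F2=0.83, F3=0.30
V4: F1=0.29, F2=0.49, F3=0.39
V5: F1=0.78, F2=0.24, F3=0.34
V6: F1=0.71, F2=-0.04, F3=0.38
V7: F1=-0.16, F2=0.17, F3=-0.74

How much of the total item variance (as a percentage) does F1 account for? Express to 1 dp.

SS loadings for F1 = (-0.49)² + 0.09² + 0.06² + 0.29² + 0.78² + 0.71² + (-0.16)² = 1.4740
With 7 standardized items, total variance = 7. Proportion = 1.4740/7 = 0.2106 → 21.06%.

21.1%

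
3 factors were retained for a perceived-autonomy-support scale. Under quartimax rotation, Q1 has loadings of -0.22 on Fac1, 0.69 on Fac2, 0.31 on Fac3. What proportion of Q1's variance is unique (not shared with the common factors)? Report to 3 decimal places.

0.379

h² = (-0.22)² + 0.69² + 0.31² = 0.0484 + 0.4761 + 0.0961 = 0.6206
Uniqueness u² = 1 − h² = 1 − 0.6206 = 0.3794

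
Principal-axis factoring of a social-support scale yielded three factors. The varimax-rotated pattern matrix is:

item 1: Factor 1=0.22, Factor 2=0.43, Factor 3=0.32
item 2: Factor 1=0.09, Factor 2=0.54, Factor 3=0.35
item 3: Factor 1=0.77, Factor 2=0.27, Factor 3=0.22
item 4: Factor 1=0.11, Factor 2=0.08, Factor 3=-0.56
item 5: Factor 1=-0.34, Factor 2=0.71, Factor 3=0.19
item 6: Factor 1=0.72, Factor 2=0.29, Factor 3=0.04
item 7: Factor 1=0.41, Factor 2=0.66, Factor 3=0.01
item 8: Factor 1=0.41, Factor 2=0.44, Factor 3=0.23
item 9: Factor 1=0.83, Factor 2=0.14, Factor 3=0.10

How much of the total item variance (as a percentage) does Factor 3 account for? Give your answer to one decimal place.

7.6%

SS loadings for Factor 3 = 0.32² + 0.35² + 0.22² + (-0.56)² + 0.19² + 0.04² + 0.01² + 0.23² + 0.10² = 0.6876
With 9 standardized items, total variance = 9. Proportion = 0.6876/9 = 0.0764 → 7.64%.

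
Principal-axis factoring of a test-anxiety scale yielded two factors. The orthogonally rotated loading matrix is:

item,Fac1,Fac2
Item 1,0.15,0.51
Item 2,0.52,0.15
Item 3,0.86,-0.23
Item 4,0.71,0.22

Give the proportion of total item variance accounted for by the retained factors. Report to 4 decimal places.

0.4801

Communalities: 0.2826, 0.2929, 0.7925, 0.5525; Σh² = 1.9205.
Total variance with 4 standardized items is 4, so the solution explains 1.9205/4 = 0.4801.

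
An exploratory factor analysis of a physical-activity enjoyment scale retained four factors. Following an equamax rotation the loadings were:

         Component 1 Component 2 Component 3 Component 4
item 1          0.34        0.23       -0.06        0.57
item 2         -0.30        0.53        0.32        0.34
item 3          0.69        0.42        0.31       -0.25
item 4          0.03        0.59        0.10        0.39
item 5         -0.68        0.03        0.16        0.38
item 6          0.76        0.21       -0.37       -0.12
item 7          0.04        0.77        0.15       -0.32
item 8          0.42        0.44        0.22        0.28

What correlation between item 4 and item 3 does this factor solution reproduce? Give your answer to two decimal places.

0.20

r̂ = Σ λ_i·λ_j across factors = (0.03)(0.69) + (0.59)(0.42) + (0.10)(0.31) + (0.39)(-0.25)
  = +0.0207 +0.2478 +0.0310 -0.0975 = 0.2020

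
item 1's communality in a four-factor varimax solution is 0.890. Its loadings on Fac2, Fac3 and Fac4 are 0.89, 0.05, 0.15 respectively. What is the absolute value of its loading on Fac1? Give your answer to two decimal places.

Under orthogonal rotation h² = Σλ², so λ_Fac1² = h² − (0.8171) = 0.890 − 0.8171 = 0.0729.
|λ| = √0.0729 = 0.2700.

0.27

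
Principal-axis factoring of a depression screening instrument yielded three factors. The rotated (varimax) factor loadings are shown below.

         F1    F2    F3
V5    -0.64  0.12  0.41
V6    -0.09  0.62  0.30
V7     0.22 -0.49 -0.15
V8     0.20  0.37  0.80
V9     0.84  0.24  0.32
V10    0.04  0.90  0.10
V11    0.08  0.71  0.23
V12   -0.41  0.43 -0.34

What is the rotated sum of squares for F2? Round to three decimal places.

SS loadings for F2 = 0.12² + 0.62² + (-0.49)² + 0.37² + 0.24² + 0.90² + 0.71² + 0.43² = 0.0144 + 0.3844 + 0.2401 + 0.1369 + 0.0576 + 0.8100 + 0.5041 + 0.1849 = 2.3324

2.332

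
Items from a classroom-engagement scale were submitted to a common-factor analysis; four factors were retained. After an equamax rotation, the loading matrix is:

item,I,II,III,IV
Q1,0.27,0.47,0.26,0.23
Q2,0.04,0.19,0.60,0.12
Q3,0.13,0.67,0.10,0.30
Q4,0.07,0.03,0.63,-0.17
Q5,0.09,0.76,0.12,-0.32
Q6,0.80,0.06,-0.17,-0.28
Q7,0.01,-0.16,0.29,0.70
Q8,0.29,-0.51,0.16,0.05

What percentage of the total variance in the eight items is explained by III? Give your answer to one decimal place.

SS loadings for III = 0.26² + 0.60² + 0.10² + 0.63² + 0.12² + (-0.17)² + 0.29² + 0.16² = 0.9875
With 8 standardized items, total variance = 8. Proportion = 0.9875/8 = 0.1234 → 12.34%.

12.3%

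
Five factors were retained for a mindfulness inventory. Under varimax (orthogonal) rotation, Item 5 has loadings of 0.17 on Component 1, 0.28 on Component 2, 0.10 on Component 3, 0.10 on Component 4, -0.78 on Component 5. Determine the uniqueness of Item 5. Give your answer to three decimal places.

h² = 0.17² + 0.28² + 0.10² + 0.10² + (-0.78)² = 0.0289 + 0.0784 + 0.0100 + 0.0100 + 0.6084 = 0.7357
Uniqueness u² = 1 − h² = 1 − 0.7357 = 0.2643

0.264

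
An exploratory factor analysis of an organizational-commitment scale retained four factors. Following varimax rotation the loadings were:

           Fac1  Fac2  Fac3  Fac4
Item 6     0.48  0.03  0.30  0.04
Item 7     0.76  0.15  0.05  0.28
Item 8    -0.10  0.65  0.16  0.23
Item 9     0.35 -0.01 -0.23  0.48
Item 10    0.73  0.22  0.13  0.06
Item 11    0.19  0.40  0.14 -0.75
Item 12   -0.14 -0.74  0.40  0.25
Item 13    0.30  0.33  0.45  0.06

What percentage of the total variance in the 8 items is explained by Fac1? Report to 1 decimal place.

20.2%

SS loadings for Fac1 = 0.48² + 0.76² + (-0.10)² + 0.35² + 0.73² + 0.19² + (-0.14)² + 0.30² = 1.6191
With 8 standardized items, total variance = 8. Proportion = 1.6191/8 = 0.2024 → 20.24%.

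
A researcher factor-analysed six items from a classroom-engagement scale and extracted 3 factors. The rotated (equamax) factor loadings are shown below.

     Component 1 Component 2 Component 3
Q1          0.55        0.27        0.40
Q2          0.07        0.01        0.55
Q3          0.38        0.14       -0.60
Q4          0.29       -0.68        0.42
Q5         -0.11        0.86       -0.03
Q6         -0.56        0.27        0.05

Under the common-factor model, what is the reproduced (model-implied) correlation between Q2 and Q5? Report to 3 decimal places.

-0.016

r̂ = Σ λ_i·λ_j across factors = (0.07)(-0.11) + (0.01)(0.86) + (0.55)(-0.03)
  = -0.0077 +0.0086 -0.0165 = -0.0156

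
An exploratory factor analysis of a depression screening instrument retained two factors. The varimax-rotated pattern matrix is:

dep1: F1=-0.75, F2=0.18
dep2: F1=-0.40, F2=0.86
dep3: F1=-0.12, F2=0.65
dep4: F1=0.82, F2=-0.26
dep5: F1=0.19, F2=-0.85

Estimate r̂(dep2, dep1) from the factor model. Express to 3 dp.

r̂ = Σ λ_i·λ_j across factors = (-0.40)(-0.75) + (0.86)(0.18)
  = +0.3000 +0.1548 = 0.4548

0.455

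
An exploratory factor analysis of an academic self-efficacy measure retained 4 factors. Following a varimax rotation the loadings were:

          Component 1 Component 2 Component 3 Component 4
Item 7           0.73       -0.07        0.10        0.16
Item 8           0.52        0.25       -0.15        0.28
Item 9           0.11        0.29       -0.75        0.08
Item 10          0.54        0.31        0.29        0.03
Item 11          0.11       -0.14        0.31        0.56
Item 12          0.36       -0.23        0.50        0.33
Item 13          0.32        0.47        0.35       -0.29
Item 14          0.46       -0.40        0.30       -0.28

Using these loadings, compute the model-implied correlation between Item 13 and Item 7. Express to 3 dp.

0.189

r̂ = Σ λ_i·λ_j across factors = (0.32)(0.73) + (0.47)(-0.07) + (0.35)(0.10) + (-0.29)(0.16)
  = +0.2336 -0.0329 +0.0350 -0.0464 = 0.1893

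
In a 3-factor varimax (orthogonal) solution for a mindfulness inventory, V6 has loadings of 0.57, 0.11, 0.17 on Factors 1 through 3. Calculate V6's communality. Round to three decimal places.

0.366

h² = 0.57² + 0.11² + 0.17² = 0.3249 + 0.0121 + 0.0289 = 0.3659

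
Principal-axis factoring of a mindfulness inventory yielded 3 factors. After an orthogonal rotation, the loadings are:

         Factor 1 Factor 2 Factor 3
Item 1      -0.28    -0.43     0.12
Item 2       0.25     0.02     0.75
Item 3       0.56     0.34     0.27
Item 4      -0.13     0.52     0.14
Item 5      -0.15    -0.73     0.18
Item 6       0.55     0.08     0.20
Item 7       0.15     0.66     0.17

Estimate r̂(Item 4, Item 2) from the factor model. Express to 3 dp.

r̂ = Σ λ_i·λ_j across factors = (-0.13)(0.25) + (0.52)(0.02) + (0.14)(0.75)
  = -0.0325 +0.0104 +0.1050 = 0.0829

0.083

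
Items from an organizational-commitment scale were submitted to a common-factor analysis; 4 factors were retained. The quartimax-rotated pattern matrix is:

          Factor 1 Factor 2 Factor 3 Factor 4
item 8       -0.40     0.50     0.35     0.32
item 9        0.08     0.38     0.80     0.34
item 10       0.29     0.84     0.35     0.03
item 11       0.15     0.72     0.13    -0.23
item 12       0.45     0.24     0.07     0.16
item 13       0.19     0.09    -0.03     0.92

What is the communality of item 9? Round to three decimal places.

h² = 0.08² + 0.38² + 0.80² + 0.34² = 0.0064 + 0.1444 + 0.6400 + 0.1156 = 0.9064

0.906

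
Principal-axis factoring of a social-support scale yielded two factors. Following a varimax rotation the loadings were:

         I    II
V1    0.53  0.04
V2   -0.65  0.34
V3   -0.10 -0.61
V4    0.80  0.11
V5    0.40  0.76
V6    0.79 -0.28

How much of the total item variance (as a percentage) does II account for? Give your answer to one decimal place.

19.3%

SS loadings for II = 0.04² + 0.34² + (-0.61)² + 0.11² + 0.76² + (-0.28)² = 1.1574
With 6 standardized items, total variance = 6. Proportion = 1.1574/6 = 0.1929 → 19.29%.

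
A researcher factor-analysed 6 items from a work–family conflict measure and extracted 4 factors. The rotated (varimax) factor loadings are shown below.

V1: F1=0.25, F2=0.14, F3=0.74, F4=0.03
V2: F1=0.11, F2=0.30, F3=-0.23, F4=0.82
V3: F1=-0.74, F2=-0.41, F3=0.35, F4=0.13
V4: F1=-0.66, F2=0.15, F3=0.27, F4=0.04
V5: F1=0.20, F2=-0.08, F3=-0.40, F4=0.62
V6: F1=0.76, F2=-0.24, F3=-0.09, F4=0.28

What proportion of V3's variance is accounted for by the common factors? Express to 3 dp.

0.855

h² = (-0.74)² + (-0.41)² + 0.35² + 0.13² = 0.5476 + 0.1681 + 0.1225 + 0.0169 = 0.8551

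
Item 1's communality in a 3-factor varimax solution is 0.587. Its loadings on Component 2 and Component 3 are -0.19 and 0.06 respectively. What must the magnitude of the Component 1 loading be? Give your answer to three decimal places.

Under orthogonal rotation h² = Σλ², so λ_Component 1² = h² − (0.0397) = 0.587 − 0.0397 = 0.5473.
|λ| = √0.5473 = 0.7398.

0.740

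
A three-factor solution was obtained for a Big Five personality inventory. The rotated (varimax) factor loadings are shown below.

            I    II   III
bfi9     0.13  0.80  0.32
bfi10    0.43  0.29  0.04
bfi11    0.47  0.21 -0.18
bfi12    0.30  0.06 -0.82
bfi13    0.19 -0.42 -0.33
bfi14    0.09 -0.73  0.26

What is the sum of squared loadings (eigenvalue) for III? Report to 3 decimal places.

0.985

SS loadings for III = 0.32² + 0.04² + (-0.18)² + (-0.82)² + (-0.33)² + 0.26² = 0.1024 + 0.0016 + 0.0324 + 0.6724 + 0.1089 + 0.0676 = 0.9853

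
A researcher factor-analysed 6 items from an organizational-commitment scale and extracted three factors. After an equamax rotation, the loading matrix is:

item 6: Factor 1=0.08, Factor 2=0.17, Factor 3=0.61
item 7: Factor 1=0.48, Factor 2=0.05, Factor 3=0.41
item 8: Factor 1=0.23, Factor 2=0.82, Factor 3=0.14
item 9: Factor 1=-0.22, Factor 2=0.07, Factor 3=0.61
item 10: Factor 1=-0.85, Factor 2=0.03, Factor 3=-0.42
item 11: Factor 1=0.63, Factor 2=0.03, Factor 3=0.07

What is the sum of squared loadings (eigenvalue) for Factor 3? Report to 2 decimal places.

SS loadings for Factor 3 = 0.61² + 0.41² + 0.14² + 0.61² + (-0.42)² + 0.07² = 0.3721 + 0.1681 + 0.0196 + 0.3721 + 0.1764 + 0.0049 = 1.1132

1.11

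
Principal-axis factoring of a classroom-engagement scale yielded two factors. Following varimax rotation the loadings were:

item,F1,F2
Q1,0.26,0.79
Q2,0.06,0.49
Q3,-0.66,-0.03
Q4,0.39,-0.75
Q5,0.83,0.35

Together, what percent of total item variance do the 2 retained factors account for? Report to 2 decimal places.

57.96%

SS loadings by factor: 1.3478, 1.5501; total = 2.8979.
Total variance with 5 standardized items is 5, so the solution explains 2.8979/5 = 0.5796 = 57.96%.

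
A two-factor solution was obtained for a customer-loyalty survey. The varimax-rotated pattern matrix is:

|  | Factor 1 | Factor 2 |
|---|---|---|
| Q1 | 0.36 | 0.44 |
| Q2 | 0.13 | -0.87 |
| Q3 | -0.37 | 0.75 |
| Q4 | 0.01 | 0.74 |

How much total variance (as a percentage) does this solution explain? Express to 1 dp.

Communalities: 0.3232, 0.7738, 0.6994, 0.5477; Σh² = 2.3441.
Total variance with 4 standardized items is 4, so the solution explains 2.3441/4 = 0.5860 = 58.60%.

58.6%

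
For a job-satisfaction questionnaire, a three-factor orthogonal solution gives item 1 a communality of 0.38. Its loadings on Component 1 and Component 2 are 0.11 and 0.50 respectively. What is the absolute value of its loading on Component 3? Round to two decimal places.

Under orthogonal rotation h² = Σλ², so λ_Component 3² = h² − (0.2621) = 0.38 − 0.2621 = 0.1179.
|λ| = √0.1179 = 0.3434.

0.34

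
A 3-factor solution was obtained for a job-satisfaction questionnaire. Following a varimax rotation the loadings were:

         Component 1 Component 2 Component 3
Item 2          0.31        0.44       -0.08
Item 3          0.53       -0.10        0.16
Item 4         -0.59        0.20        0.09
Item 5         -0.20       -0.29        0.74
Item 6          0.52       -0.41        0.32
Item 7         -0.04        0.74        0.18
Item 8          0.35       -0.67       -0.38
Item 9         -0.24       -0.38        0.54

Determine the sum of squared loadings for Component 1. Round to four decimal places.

1.2172

SS loadings for Component 1 = 0.31² + 0.53² + (-0.59)² + (-0.20)² + 0.52² + (-0.04)² + 0.35² + (-0.24)² = 0.0961 + 0.2809 + 0.3481 + 0.0400 + 0.2704 + 0.0016 + 0.1225 + 0.0576 = 1.2172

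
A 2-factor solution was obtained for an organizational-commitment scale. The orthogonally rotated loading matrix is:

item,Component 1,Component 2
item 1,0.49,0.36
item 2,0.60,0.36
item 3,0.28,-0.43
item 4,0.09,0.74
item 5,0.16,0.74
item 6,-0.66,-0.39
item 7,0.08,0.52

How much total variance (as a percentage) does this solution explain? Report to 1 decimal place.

Communalities: 0.3697, 0.4896, 0.2633, 0.5557, 0.5732, 0.5877, 0.2768; Σh² = 3.1160.
Total variance with 7 standardized items is 7, so the solution explains 3.1160/7 = 0.4451 = 44.51%.

44.5%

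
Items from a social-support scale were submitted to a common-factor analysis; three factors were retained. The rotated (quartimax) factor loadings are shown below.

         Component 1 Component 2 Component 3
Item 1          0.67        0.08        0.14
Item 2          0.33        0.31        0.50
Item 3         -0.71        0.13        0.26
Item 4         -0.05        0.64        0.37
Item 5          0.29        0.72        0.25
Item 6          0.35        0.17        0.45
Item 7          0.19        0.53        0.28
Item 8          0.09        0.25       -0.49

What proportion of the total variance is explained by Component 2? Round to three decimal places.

SS loadings for Component 2 = 0.08² + 0.31² + 0.13² + 0.64² + 0.72² + 0.17² + 0.53² + 0.25² = 1.4197
Proportion of variance = 1.4197 / 8 = 0.1775.

0.177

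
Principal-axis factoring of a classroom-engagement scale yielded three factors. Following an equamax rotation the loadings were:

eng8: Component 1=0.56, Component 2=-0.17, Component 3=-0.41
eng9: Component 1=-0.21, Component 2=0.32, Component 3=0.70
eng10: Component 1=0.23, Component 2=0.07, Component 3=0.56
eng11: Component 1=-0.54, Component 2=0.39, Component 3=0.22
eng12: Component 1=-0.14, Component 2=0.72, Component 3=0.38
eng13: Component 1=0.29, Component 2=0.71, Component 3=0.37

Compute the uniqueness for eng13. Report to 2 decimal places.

h² = 0.29² + 0.71² + 0.37² = 0.0841 + 0.5041 + 0.1369 = 0.7251
Uniqueness u² = 1 − h² = 1 − 0.7251 = 0.2749

0.27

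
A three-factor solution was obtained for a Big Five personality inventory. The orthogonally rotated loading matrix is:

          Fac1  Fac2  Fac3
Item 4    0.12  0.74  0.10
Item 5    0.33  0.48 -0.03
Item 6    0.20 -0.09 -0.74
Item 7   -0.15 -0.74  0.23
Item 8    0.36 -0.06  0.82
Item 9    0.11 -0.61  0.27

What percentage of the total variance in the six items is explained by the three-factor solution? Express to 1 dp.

56.6%

SS loadings by factor: 0.3275, 1.7094, 1.3567; total = 3.3936.
Total variance with 6 standardized items is 6, so the solution explains 3.3936/6 = 0.5656 = 56.56%.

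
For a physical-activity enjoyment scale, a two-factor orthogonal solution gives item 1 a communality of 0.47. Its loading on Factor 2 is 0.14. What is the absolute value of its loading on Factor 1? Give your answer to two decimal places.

0.67

Under orthogonal rotation h² = Σλ², so λ_Factor 1² = h² − (0.0196) = 0.47 − 0.0196 = 0.4504.
|λ| = √0.4504 = 0.6711.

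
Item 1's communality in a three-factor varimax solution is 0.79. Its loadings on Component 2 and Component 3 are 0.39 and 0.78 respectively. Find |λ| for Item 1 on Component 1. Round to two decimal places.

0.17

Under orthogonal rotation h² = Σλ², so λ_Component 1² = h² − (0.7605) = 0.79 − 0.7605 = 0.0295.
|λ| = √0.0295 = 0.1718.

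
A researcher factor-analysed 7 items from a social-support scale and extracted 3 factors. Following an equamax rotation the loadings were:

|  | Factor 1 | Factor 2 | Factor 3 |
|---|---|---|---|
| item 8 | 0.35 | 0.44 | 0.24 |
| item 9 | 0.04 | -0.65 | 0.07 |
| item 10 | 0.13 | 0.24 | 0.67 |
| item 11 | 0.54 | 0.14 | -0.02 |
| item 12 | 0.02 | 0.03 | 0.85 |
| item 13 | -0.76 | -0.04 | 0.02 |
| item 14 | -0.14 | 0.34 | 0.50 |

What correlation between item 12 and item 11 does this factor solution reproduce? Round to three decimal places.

r̂ = Σ λ_i·λ_j across factors = (0.02)(0.54) + (0.03)(0.14) + (0.85)(-0.02)
  = +0.0108 +0.0042 -0.0170 = -0.0020

-0.002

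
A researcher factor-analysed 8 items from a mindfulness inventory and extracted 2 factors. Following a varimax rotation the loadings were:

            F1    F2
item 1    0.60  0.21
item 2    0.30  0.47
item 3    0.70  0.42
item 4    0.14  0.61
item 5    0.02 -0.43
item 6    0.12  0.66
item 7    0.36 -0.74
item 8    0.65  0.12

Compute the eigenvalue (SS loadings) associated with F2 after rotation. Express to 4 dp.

SS loadings for F2 = 0.21² + 0.47² + 0.42² + 0.61² + (-0.43)² + 0.66² + (-0.74)² + 0.12² = 0.0441 + 0.2209 + 0.1764 + 0.3721 + 0.1849 + 0.4356 + 0.5476 + 0.0144 = 1.9960

1.9960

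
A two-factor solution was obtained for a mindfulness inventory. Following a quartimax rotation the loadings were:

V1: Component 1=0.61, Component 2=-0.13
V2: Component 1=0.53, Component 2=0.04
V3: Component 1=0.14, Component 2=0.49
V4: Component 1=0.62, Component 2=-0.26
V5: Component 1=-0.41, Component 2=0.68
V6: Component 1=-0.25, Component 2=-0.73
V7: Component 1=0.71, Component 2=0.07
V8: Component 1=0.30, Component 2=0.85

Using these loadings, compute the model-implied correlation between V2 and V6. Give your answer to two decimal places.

r̂ = Σ λ_i·λ_j across factors = (0.53)(-0.25) + (0.04)(-0.73)
  = -0.1325 -0.0292 = -0.1617

-0.16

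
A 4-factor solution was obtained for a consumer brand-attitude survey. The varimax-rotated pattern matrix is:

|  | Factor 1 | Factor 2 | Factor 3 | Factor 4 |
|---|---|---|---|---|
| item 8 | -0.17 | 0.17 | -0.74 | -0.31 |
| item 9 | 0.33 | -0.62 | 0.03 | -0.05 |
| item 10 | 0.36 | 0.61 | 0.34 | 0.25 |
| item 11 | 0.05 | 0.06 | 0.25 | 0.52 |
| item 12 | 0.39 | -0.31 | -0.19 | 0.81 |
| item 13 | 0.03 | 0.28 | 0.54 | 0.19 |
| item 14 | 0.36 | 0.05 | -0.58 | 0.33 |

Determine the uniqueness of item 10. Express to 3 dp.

h² = 0.36² + 0.61² + 0.34² + 0.25² = 0.1296 + 0.3721 + 0.1156 + 0.0625 = 0.6798
Uniqueness u² = 1 − h² = 1 − 0.6798 = 0.3202

0.320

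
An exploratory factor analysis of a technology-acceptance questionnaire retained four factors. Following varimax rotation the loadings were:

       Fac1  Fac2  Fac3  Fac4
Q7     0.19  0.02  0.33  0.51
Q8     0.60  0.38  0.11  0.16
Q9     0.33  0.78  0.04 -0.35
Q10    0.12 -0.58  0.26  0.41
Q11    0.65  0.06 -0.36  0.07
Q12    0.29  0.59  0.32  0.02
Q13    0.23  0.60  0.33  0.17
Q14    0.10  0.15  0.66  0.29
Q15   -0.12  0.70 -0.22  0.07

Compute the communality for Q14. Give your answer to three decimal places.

0.552

h² = 0.10² + 0.15² + 0.66² + 0.29² = 0.0100 + 0.0225 + 0.4356 + 0.0841 = 0.5522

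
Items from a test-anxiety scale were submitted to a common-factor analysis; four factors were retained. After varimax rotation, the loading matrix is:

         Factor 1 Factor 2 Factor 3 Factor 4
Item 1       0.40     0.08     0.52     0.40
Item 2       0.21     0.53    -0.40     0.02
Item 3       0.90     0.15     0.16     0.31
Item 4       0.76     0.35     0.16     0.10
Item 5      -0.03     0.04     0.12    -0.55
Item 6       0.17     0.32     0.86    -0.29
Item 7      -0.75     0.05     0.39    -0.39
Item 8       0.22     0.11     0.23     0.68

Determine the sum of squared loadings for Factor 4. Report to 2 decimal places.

SS loadings for Factor 4 = 0.40² + 0.02² + 0.31² + 0.10² + (-0.55)² + (-0.29)² + (-0.39)² + 0.68² = 0.1600 + 0.0004 + 0.0961 + 0.0100 + 0.3025 + 0.0841 + 0.1521 + 0.4624 = 1.2676

1.27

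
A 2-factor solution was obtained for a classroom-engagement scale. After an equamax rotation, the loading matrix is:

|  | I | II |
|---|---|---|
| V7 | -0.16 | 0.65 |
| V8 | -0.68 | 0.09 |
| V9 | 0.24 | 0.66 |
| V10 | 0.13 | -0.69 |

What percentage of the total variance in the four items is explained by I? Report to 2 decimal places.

14.06%

SS loadings for I = (-0.16)² + (-0.68)² + 0.24² + 0.13² = 0.5625
With 4 standardized items, total variance = 4. Proportion = 0.5625/4 = 0.1406 → 14.06%.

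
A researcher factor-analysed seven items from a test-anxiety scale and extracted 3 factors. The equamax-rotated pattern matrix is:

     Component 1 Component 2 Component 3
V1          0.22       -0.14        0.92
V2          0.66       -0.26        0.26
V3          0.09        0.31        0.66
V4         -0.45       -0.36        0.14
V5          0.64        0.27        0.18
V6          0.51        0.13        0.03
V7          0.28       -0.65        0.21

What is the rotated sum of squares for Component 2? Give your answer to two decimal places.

0.83

SS loadings for Component 2 = (-0.14)² + (-0.26)² + 0.31² + (-0.36)² + 0.27² + 0.13² + (-0.65)² = 0.0196 + 0.0676 + 0.0961 + 0.1296 + 0.0729 + 0.0169 + 0.4225 = 0.8252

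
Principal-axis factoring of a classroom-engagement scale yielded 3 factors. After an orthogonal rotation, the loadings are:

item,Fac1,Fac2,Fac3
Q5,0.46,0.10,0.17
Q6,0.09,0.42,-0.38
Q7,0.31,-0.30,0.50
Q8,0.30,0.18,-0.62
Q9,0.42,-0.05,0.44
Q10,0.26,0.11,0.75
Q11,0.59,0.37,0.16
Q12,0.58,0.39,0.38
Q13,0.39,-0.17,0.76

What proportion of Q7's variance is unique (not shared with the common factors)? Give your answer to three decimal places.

h² = 0.31² + (-0.30)² + 0.50² = 0.0961 + 0.0900 + 0.2500 = 0.4361
Uniqueness u² = 1 − h² = 1 − 0.4361 = 0.5639

0.564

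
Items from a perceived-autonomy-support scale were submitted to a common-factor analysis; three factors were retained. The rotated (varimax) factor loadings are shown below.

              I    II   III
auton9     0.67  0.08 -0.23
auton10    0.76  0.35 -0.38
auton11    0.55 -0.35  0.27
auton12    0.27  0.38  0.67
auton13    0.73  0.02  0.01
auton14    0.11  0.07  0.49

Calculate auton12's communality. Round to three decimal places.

0.666

h² = 0.27² + 0.38² + 0.67² = 0.0729 + 0.1444 + 0.4489 = 0.6662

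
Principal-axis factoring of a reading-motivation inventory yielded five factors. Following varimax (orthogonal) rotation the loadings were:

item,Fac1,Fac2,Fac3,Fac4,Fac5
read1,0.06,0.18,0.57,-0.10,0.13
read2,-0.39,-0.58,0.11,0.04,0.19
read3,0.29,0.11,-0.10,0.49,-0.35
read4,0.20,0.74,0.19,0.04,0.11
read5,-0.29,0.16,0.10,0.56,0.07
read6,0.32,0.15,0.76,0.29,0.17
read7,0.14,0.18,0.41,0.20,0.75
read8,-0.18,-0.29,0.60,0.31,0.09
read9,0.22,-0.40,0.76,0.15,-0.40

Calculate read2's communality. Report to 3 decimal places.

h² = (-0.39)² + (-0.58)² + 0.11² + 0.04² + 0.19² = 0.1521 + 0.3364 + 0.0121 + 0.0016 + 0.0361 = 0.5383

0.538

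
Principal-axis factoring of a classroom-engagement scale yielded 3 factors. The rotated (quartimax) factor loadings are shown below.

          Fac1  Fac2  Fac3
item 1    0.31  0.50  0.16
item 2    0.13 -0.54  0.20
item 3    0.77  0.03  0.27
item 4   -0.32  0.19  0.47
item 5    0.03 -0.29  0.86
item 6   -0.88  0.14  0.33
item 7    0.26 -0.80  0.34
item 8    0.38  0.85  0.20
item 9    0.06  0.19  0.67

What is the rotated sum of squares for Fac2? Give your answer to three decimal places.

SS loadings for Fac2 = 0.50² + (-0.54)² + 0.03² + 0.19² + (-0.29)² + 0.14² + (-0.80)² + 0.85² + 0.19² = 0.2500 + 0.2916 + 0.0009 + 0.0361 + 0.0841 + 0.0196 + 0.6400 + 0.7225 + 0.0361 = 2.0809

2.081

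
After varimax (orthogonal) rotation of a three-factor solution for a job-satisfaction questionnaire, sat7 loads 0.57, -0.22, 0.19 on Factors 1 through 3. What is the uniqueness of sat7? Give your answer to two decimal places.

h² = 0.57² + (-0.22)² + 0.19² = 0.3249 + 0.0484 + 0.0361 = 0.4094
Uniqueness u² = 1 − h² = 1 − 0.4094 = 0.5906

0.59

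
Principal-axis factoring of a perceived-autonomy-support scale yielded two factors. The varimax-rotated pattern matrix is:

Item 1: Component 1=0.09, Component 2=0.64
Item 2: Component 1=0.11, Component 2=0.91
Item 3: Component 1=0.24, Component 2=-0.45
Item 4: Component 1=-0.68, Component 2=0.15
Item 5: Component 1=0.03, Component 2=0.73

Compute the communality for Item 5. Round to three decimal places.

h² = 0.03² + 0.73² = 0.0009 + 0.5329 = 0.5338

0.534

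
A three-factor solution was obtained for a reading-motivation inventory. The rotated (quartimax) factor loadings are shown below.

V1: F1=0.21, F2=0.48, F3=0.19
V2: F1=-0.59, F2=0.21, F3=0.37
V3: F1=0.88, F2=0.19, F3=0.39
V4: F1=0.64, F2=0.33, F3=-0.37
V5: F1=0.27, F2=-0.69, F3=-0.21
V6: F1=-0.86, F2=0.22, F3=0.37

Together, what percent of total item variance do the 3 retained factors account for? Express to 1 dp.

SS loadings by factor: 2.3887, 0.9440, 0.6430; total = 3.9757.
Total variance with 6 standardized items is 6, so the solution explains 3.9757/6 = 0.6626 = 66.26%.

66.3%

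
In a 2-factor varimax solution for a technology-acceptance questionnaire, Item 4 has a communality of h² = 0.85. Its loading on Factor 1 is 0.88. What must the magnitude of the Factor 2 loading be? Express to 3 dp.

Under orthogonal rotation h² = Σλ², so λ_Factor 2² = h² − (0.7744) = 0.85 − 0.7744 = 0.0756.
|λ| = √0.0756 = 0.2750.

0.275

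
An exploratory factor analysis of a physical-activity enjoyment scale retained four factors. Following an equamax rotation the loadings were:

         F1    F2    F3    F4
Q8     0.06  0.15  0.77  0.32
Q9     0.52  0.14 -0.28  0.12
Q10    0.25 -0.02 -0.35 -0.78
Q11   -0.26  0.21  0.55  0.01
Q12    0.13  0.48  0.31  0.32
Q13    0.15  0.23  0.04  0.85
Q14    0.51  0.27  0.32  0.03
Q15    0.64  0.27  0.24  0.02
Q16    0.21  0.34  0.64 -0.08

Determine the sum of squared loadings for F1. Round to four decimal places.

SS loadings for F1 = 0.06² + 0.52² + 0.25² + (-0.26)² + 0.13² + 0.15² + 0.51² + 0.64² + 0.21² = 0.0036 + 0.2704 + 0.0625 + 0.0676 + 0.0169 + 0.0225 + 0.2601 + 0.4096 + 0.0441 = 1.1573

1.1573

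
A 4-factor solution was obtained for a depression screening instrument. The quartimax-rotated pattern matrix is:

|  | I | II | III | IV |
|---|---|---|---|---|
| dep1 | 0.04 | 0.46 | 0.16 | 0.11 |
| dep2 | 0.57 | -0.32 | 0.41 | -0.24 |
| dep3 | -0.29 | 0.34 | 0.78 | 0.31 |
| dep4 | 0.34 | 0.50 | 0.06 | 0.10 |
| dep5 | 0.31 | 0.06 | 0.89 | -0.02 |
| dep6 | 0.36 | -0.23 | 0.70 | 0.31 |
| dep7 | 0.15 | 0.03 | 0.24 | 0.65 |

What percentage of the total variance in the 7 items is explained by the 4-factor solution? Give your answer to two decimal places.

Communalities: 0.2509, 0.6530, 0.9042, 0.3792, 0.8922, 0.7686, 0.5035; Σh² = 4.3516.
Total variance with 7 standardized items is 7, so the solution explains 4.3516/7 = 0.6217 = 62.17%.

62.17%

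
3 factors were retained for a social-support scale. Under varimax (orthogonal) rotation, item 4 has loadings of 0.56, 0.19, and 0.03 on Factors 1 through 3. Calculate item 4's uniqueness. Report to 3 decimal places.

0.649

h² = 0.56² + 0.19² + 0.03² = 0.3136 + 0.0361 + 0.0009 = 0.3506
Uniqueness u² = 1 − h² = 1 − 0.3506 = 0.6494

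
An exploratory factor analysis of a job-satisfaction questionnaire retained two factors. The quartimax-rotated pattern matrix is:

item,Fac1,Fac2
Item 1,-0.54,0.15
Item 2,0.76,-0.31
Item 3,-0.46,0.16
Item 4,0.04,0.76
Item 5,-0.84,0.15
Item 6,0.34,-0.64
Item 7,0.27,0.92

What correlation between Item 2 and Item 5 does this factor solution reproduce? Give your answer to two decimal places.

r̂ = Σ λ_i·λ_j across factors = (0.76)(-0.84) + (-0.31)(0.15)
  = -0.6384 -0.0465 = -0.6849

-0.68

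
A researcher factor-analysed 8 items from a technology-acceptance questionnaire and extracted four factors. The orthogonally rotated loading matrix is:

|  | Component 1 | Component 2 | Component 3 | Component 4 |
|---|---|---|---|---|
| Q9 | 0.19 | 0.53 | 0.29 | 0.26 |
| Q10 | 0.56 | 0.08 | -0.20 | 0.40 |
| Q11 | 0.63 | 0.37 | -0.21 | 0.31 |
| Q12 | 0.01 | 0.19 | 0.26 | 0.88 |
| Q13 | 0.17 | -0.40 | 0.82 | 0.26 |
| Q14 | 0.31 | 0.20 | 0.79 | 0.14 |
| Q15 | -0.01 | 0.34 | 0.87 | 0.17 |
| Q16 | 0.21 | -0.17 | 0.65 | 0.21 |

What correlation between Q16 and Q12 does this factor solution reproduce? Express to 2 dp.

r̂ = Σ λ_i·λ_j across factors = (0.21)(0.01) + (-0.17)(0.19) + (0.65)(0.26) + (0.21)(0.88)
  = +0.0021 -0.0323 +0.1690 +0.1848 = 0.3236

0.32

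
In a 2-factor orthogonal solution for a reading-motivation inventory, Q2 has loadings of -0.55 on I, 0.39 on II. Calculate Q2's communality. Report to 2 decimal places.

0.45

h² = (-0.55)² + 0.39² = 0.3025 + 0.1521 = 0.4546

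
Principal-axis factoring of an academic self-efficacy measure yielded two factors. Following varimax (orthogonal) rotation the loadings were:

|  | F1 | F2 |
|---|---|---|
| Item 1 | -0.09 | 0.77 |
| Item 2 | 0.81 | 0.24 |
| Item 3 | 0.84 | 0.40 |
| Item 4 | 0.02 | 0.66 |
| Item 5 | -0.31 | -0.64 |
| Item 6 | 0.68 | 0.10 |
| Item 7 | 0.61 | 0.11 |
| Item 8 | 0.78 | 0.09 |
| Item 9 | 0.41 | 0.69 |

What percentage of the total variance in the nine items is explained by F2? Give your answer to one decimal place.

24.0%

SS loadings for F2 = 0.77² + 0.24² + 0.40² + 0.66² + (-0.64)² + 0.10² + 0.11² + 0.09² + 0.69² = 2.1620
With 9 standardized items, total variance = 9. Proportion = 2.1620/9 = 0.2402 → 24.02%.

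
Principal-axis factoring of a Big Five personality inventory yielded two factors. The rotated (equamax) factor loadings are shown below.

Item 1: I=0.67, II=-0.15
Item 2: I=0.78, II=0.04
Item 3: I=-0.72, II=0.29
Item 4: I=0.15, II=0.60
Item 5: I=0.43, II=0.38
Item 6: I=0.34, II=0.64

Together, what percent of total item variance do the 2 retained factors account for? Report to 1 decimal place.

SS loadings by factor: 1.8987, 1.0222; total = 2.9209.
Total variance with 6 standardized items is 6, so the solution explains 2.9209/6 = 0.4868 = 48.68%.

48.7%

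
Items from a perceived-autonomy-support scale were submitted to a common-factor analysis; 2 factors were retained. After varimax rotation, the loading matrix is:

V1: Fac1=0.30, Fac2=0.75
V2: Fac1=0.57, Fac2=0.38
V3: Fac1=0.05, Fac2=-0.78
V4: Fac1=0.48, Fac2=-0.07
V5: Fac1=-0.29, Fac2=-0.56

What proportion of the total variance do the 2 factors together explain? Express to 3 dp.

0.473

Communalities: 0.6525, 0.4693, 0.6109, 0.2353, 0.3977; Σh² = 2.3657.
Total variance with 5 standardized items is 5, so the solution explains 2.3657/5 = 0.4731.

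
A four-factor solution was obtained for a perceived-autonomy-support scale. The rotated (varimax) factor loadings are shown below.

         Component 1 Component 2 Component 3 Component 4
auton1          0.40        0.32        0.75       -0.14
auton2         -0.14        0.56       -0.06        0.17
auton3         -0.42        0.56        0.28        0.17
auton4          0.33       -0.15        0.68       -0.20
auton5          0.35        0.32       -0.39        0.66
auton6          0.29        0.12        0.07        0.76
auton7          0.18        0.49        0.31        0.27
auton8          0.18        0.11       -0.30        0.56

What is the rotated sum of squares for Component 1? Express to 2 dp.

SS loadings for Component 1 = 0.40² + (-0.14)² + (-0.42)² + 0.33² + 0.35² + 0.29² + 0.18² + 0.18² = 0.1600 + 0.0196 + 0.1764 + 0.1089 + 0.1225 + 0.0841 + 0.0324 + 0.0324 = 0.7363

0.74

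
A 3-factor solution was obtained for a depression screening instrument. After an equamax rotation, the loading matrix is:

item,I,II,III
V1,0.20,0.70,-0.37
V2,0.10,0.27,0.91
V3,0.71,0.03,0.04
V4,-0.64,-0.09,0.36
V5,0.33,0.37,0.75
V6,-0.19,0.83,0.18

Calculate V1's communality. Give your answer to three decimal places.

h² = 0.20² + 0.70² + (-0.37)² = 0.0400 + 0.4900 + 0.1369 = 0.6669

0.667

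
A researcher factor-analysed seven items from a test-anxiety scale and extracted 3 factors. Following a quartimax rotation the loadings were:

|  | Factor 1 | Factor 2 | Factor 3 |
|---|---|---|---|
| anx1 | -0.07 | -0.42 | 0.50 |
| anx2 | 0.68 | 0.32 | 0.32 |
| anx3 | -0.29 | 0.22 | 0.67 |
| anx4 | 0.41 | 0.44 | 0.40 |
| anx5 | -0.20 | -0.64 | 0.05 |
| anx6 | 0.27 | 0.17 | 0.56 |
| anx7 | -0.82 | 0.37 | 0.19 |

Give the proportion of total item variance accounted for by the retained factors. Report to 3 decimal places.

SS loadings by factor: 1.5048, 1.0962, 1.3135; total = 3.9145.
Total variance with 7 standardized items is 7, so the solution explains 3.9145/7 = 0.5592.

0.559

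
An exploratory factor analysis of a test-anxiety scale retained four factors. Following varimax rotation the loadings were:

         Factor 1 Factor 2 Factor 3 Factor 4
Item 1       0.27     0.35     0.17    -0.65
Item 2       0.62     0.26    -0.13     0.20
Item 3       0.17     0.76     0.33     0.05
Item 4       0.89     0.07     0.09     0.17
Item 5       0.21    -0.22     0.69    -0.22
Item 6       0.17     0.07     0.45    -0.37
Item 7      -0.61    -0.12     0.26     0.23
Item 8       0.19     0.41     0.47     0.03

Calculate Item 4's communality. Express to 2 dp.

0.83

h² = 0.89² + 0.07² + 0.09² + 0.17² = 0.7921 + 0.0049 + 0.0081 + 0.0289 = 0.8340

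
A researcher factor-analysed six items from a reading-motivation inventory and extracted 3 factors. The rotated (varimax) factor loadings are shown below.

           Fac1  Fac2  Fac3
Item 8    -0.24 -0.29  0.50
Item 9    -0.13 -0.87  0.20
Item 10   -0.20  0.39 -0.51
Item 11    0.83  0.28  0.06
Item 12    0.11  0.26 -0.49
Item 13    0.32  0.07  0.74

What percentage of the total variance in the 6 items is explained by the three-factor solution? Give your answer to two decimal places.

SS loadings by factor: 0.9179, 1.1440, 1.3414; total = 3.4033.
Total variance with 6 standardized items is 6, so the solution explains 3.4033/6 = 0.5672 = 56.72%.

56.72%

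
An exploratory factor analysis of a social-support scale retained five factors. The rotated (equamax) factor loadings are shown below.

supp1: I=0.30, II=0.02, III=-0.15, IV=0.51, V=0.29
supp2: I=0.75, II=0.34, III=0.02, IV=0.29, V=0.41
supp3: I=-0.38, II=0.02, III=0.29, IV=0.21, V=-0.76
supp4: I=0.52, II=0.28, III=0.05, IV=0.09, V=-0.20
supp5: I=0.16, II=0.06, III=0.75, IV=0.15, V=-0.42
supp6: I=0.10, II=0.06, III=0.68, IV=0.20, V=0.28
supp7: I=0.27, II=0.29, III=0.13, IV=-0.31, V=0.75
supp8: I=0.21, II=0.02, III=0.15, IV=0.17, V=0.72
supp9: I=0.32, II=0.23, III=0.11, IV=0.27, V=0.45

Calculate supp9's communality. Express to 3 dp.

h² = 0.32² + 0.23² + 0.11² + 0.27² + 0.45² = 0.1024 + 0.0529 + 0.0121 + 0.0729 + 0.2025 = 0.4428

0.443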